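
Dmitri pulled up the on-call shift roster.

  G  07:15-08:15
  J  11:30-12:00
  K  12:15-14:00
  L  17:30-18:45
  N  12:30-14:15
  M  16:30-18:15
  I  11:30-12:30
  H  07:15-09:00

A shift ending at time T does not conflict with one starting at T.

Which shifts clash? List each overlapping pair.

Check each pair: they overlap iff neither finishes before the other starts.
Sorted by start: G, H, I, J, K, N, M, L.
H starts before G ends → G and H overlap.
I starts after G ends; G is clear from here.
I starts after H ends; H is clear from here.
J starts before I ends → I and J overlap.
K starts before I ends → I and K overlap.
N starts exactly when I ends (back-to-back, no overlap); I is clear from here.
K starts after J ends; J is clear from here.
N starts before K ends → K and N overlap.
M starts after K ends; K is clear from here.
M starts after N ends; N is clear from here.
L starts before M ends → M and L overlap.

G & H, I & J, I & K, K & N, L & M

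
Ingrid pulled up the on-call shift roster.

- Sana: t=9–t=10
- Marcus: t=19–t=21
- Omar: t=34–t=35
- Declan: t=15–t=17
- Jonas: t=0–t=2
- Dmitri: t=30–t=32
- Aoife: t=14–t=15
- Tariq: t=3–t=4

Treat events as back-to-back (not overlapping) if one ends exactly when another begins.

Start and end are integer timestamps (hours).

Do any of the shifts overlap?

No

Sorted by start: Jonas, Tariq, Sana, Aoife, Declan, Marcus, Dmitri, Omar.
Tariq starts after Jonas ends, so Jonas has no further overlaps.
Sana starts after Tariq ends, so Tariq has no further overlaps.
Aoife starts after Sana ends, so Sana has no further overlaps.
Declan starts exactly when Aoife ends (back-to-back, no overlap), so Aoife has no further overlaps.
Marcus starts after Declan ends, so Declan has no further overlaps.
Dmitri starts after Marcus ends, so Marcus has no further overlaps.
Omar starts after Dmitri ends.
Every pair is clear; the schedule has no overlaps.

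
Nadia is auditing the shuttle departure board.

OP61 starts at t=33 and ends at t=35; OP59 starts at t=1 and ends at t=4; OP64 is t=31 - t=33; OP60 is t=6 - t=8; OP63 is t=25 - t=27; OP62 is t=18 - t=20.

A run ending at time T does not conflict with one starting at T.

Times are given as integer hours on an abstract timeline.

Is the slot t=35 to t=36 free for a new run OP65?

Yes — the slot is free

OP59: ends t=4 at or before OP65 starts t=35 → clear.
OP60: ends t=8 at or before OP65 starts t=35 → clear.
OP62: ends t=20 at or before OP65 starts t=35 → clear.
OP63: ends t=27 at or before OP65 starts t=35 → clear.
OP64: ends t=33 at or before OP65 starts t=35 → clear.
OP61: ends t=35 at or before OP65 starts t=35 → clear.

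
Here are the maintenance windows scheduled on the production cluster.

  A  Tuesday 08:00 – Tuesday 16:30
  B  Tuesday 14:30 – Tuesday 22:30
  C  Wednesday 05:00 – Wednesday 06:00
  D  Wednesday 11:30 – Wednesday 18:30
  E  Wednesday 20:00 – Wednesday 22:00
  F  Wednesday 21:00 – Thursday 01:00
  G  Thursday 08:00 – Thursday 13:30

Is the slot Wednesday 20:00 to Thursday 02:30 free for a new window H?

A: ends Tuesday 16:30 at or before H starts Wednesday 20:00 → clear.
B: ends Tuesday 22:30 at or before H starts Wednesday 20:00 → clear.
C: ends Wednesday 06:00 at or before H starts Wednesday 20:00 → clear.
D: ends Wednesday 18:30 at or before H starts Wednesday 20:00 → clear.
E: starts Wednesday 20:00 before H ends Thursday 02:30, and ends Wednesday 22:00 after H starts Wednesday 20:00 → overlap.
F: starts Wednesday 21:00 before H ends Thursday 02:30, and ends Thursday 01:00 after H starts Wednesday 20:00 → overlap.
G: starts Thursday 08:00 at or after H ends Thursday 02:30 → clear.
H overlaps E, F.

No — it overlaps E, F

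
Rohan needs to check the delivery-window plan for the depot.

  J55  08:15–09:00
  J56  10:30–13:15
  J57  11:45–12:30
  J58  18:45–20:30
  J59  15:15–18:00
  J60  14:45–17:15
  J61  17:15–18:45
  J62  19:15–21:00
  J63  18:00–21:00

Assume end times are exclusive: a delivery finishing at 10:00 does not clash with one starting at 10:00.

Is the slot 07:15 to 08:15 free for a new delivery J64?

Yes — the slot is free

J55: starts 08:15 at or after J64 ends 08:15 → clear.
J56: starts 10:30 at or after J64 ends 08:15 → clear.
J57: starts 11:45 at or after J64 ends 08:15 → clear.
J60: starts 14:45 at or after J64 ends 08:15 → clear.
J59: starts 15:15 at or after J64 ends 08:15 → clear.
J61: starts 17:15 at or after J64 ends 08:15 → clear.
J63: starts 18:00 at or after J64 ends 08:15 → clear.
J58: starts 18:45 at or after J64 ends 08:15 → clear.
J62: starts 19:15 at or after J64 ends 08:15 → clear.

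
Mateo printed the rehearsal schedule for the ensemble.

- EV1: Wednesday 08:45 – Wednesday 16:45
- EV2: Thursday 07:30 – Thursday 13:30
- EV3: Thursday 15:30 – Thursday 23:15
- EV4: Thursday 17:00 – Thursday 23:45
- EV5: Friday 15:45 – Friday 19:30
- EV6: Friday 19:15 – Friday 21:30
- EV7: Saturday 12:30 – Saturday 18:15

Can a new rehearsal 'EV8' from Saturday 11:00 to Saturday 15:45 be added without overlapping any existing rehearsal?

No — it overlaps EV7

EV1: ends Wednesday 16:45 at or before EV8 starts Saturday 11:00 → clear.
EV2: ends Thursday 13:30 at or before EV8 starts Saturday 11:00 → clear.
EV3: ends Thursday 23:15 at or before EV8 starts Saturday 11:00 → clear.
EV4: ends Thursday 23:45 at or before EV8 starts Saturday 11:00 → clear.
EV5: ends Friday 19:30 at or before EV8 starts Saturday 11:00 → clear.
EV6: ends Friday 21:30 at or before EV8 starts Saturday 11:00 → clear.
EV7: starts Saturday 12:30 before EV8 ends Saturday 15:45, and ends Saturday 18:15 after EV8 starts Saturday 11:00 → overlap.
EV8 overlaps EV7.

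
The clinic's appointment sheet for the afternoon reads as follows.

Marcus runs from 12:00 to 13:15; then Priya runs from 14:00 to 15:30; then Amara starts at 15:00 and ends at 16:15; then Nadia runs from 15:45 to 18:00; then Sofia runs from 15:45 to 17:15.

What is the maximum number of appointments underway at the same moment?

3

Walk through starts and ends in time order (an end at T is processed before a start at T):
12:00 start Marcus → 1
13:15 end Marcus → 0
14:00 start Priya → 1
15:00 start Amara → 2
15:30 end Priya → 1
15:45 start Nadia → 2
15:45 start Sofia → 3
16:15 end Amara → 2
17:15 end Sofia → 1
18:00 end Nadia → 0
Peak is 3, at 15:45 (Amara, Nadia, Sofia).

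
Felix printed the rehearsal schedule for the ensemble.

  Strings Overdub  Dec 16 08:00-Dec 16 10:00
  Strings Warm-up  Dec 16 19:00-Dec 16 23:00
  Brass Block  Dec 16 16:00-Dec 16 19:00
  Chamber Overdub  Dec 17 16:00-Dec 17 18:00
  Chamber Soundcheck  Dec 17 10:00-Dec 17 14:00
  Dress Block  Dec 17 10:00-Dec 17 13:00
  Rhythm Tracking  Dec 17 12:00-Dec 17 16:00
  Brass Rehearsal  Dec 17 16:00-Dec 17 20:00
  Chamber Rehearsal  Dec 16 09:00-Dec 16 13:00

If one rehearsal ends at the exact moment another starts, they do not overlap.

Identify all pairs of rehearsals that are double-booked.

Two intervals overlap when each starts before the other ends.
Sorted by start: Strings Overdub, Chamber Rehearsal, Brass Block, Strings Warm-up, Chamber Soundcheck, Dress Block, Rhythm Tracking, Chamber Overdub, Brass Rehearsal.
Chamber Rehearsal starts before Strings Overdub ends → Strings Overdub and Chamber Rehearsal overlap.
Brass Block starts after Strings Overdub ends; Strings Overdub is clear from here.
Brass Block starts after Chamber Rehearsal ends; Chamber Rehearsal is clear from here.
Strings Warm-up starts exactly when Brass Block ends (back-to-back, no overlap); Brass Block is clear from here.
Chamber Soundcheck starts after Strings Warm-up ends; Strings Warm-up is clear from here.
Dress Block starts before Chamber Soundcheck ends → Chamber Soundcheck and Dress Block overlap.
Rhythm Tracking starts before Chamber Soundcheck ends → Chamber Soundcheck and Rhythm Tracking overlap.
Chamber Overdub starts after Chamber Soundcheck ends; Chamber Soundcheck is clear from here.
Rhythm Tracking starts before Dress Block ends → Dress Block and Rhythm Tracking overlap.
Chamber Overdub starts after Dress Block ends; Dress Block is clear from here.
Chamber Overdub starts exactly when Rhythm Tracking ends (back-to-back, no overlap); Rhythm Tracking is clear from here.
Brass Rehearsal starts before Chamber Overdub ends → Chamber Overdub and Brass Rehearsal overlap.

Brass Rehearsal & Chamber Overdub, Chamber Rehearsal & Strings Overdub, Chamber Soundcheck & Dress Block, Chamber Soundcheck & Rhythm Tracking, Dress Block & Rhythm Tracking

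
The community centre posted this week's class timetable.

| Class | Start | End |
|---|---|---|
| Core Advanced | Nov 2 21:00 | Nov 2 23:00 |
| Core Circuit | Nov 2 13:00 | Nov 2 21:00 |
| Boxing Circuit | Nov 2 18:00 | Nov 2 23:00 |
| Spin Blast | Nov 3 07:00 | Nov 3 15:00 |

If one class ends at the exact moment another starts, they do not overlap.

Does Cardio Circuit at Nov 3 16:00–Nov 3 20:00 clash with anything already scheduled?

Core Circuit: ends Nov 2 21:00 at or before Cardio Circuit starts Nov 3 16:00 → clear.
Boxing Circuit: ends Nov 2 23:00 at or before Cardio Circuit starts Nov 3 16:00 → clear.
Core Advanced: ends Nov 2 23:00 at or before Cardio Circuit starts Nov 3 16:00 → clear.
Spin Blast: ends Nov 3 15:00 at or before Cardio Circuit starts Nov 3 16:00 → clear.

No — it doesn't clash with anything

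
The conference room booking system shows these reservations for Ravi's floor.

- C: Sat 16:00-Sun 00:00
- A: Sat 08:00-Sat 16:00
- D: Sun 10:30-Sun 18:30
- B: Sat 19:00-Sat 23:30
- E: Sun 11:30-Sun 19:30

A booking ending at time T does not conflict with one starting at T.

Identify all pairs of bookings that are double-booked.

Check each pair: they overlap iff neither finishes before the other starts.
Sorted by start: A, C, B, D, E.
C starts exactly when A ends (back-to-back, no overlap), so nothing later overlaps A either.
B starts before C ends → C and B overlap.
D starts after C ends, so nothing later overlaps C either.
D starts after B ends, so nothing later overlaps B either.
E starts before D ends → D and E overlap.

B & C, D & E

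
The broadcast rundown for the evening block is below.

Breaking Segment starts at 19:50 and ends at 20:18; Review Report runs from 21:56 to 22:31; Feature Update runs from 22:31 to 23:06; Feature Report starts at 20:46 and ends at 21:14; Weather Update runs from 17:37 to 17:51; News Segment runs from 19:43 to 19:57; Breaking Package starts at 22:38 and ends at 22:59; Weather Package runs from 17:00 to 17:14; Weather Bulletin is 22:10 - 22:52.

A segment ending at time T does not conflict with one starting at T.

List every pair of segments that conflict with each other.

Check each pair: they overlap iff neither finishes before the other starts.
Sorted by start: Weather Package, Weather Update, News Segment, Breaking Segment, Feature Report, Review Report, Weather Bulletin, Feature Update, Breaking Package.
Weather Update starts after Weather Package ends; Weather Package is clear from here.
News Segment starts after Weather Update ends; Weather Update is clear from here.
Breaking Segment starts before News Segment ends → News Segment and Breaking Segment overlap.
Feature Report starts after News Segment ends; News Segment is clear from here.
Feature Report starts after Breaking Segment ends; Breaking Segment is clear from here.
Review Report starts after Feature Report ends; Feature Report is clear from here.
Weather Bulletin starts before Review Report ends → Review Report and Weather Bulletin overlap.
Feature Update starts exactly when Review Report ends (back-to-back, no overlap); Review Report is clear from here.
Feature Update starts before Weather Bulletin ends → Weather Bulletin and Feature Update overlap.
Breaking Package starts before Weather Bulletin ends → Weather Bulletin and Breaking Package overlap.
Breaking Package starts before Feature Update ends → Feature Update and Breaking Package overlap.

Breaking Package & Feature Update, Breaking Package & Weather Bulletin, Breaking Segment & News Segment, Feature Update & Weather Bulletin, Review Report & Weather Bulletin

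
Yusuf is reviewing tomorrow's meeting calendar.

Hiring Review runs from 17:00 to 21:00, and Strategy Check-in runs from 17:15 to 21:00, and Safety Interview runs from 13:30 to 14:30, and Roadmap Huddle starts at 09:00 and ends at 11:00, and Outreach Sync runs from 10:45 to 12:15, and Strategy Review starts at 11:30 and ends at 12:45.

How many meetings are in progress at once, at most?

Sweep the timeline, counting +1 at each start and −1 at each end (ends before starts at a tie):
09:00 start Roadmap Huddle → 1
10:45 start Outreach Sync → 2
11:00 end Roadmap Huddle → 1
11:30 start Strategy Review → 2
12:15 end Outreach Sync → 1
12:45 end Strategy Review → 0
13:30 start Safety Interview → 1
14:30 end Safety Interview → 0
17:00 start Hiring Review → 1
17:15 start Strategy Check-in → 2
21:00 end Hiring Review → 1
21:00 end Strategy Check-in → 0
Peak is 2, at 10:45 (Outreach Sync, Roadmap Huddle).

2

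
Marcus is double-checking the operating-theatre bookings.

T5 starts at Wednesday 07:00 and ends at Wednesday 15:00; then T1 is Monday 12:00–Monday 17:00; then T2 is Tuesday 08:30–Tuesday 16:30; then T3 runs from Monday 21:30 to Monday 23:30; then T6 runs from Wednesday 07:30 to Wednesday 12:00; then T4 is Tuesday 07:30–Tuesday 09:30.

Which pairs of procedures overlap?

Two intervals overlap when each starts before the other ends.
Sorted by start: T1, T3, T4, T2, T5, T6.
T3 starts after T1 ends, so nothing later overlaps T1 either.
T4 starts after T3 ends, so nothing later overlaps T3 either.
T2 starts before T4 ends → T4 and T2 overlap.
T5 starts after T4 ends, so nothing later overlaps T4 either.
T5 starts after T2 ends, so nothing later overlaps T2 either.
T6 starts before T5 ends → T5 and T6 overlap.

T2 & T4, T5 & T6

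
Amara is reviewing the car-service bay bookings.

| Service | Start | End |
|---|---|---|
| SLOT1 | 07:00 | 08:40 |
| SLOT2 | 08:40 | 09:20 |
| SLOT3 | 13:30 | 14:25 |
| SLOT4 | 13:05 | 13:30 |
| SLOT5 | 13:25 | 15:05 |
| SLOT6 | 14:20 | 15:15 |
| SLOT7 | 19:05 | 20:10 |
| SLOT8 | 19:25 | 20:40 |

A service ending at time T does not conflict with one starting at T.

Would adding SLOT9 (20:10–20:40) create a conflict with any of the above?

Yes — it overlaps SLOT8

SLOT1: ends 08:40 at or before SLOT9 starts 20:10 → clear.
SLOT2: ends 09:20 at or before SLOT9 starts 20:10 → clear.
SLOT4: ends 13:30 at or before SLOT9 starts 20:10 → clear.
SLOT5: ends 15:05 at or before SLOT9 starts 20:10 → clear.
SLOT3: ends 14:25 at or before SLOT9 starts 20:10 → clear.
SLOT6: ends 15:15 at or before SLOT9 starts 20:10 → clear.
SLOT7: ends 20:10 at or before SLOT9 starts 20:10 → clear.
SLOT8: starts 19:25 before SLOT9 ends 20:40, and ends 20:40 after SLOT9 starts 20:10 → overlap.
SLOT9 overlaps SLOT8.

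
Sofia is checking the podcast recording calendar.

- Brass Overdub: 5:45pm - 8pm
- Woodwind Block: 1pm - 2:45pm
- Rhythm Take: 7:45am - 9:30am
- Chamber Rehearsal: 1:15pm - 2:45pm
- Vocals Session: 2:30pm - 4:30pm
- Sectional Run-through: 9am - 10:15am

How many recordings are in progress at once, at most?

Sweep the timeline, counting +1 at each start and −1 at each end (ends before starts at a tie):
7:45am start Rhythm Take → 1
9am start Sectional Run-through → 2
9:30am end Rhythm Take → 1
10:15am end Sectional Run-through → 0
1pm start Woodwind Block → 1
1:15pm start Chamber Rehearsal → 2
2:30pm start Vocals Session → 3
2:45pm end Chamber Rehearsal → 2
2:45pm end Woodwind Block → 1
4:30pm end Vocals Session → 0
5:45pm start Brass Overdub → 1
8pm end Brass Overdub → 0
Peak is 3, at 2:30pm (Chamber Rehearsal, Vocals Session, Woodwind Block).

3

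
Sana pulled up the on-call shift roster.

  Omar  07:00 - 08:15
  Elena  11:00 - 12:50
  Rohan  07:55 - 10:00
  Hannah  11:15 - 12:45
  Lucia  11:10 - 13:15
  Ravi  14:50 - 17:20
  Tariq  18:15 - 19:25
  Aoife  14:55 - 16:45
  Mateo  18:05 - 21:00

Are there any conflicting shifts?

Sorted by start: Omar, Rohan, Elena, Lucia, Hannah, Ravi, Aoife, Mateo, Tariq.
Rohan starts before Omar ends → Omar and Rohan overlap.
That's a conflict, so the schedule is not conflict-free.

Yes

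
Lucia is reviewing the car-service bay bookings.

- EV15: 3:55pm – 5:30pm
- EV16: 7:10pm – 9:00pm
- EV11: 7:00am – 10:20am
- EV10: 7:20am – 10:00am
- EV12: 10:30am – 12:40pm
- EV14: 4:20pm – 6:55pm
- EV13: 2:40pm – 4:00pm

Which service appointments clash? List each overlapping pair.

EV10 & EV11, EV13 & EV15, EV14 & EV15

Sorted by start: EV11, EV10, EV12, EV13, EV15, EV14, EV16.
EV10 starts before EV11 ends → EV11 and EV10 overlap.
EV12 starts after EV11 ends, so EV11 has no further overlaps.
EV12 starts after EV10 ends, so EV10 has no further overlaps.
EV13 starts after EV12 ends, so EV12 has no further overlaps.
EV15 starts before EV13 ends → EV13 and EV15 overlap.
EV14 starts after EV13 ends, so EV13 has no further overlaps.
EV14 starts before EV15 ends → EV15 and EV14 overlap.
EV16 starts after EV15 ends.
EV16 starts after EV14 ends.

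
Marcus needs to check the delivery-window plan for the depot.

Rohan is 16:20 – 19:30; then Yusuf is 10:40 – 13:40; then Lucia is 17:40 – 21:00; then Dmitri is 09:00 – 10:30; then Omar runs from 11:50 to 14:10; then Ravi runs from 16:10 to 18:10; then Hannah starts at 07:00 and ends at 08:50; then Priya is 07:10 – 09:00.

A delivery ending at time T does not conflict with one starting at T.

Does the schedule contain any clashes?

Sorted by start: Hannah, Priya, Dmitri, Yusuf, Omar, Ravi, Rohan, Lucia.
Priya starts before Hannah ends → Hannah and Priya overlap.
That's a conflict, so the schedule is not conflict-free.

Yes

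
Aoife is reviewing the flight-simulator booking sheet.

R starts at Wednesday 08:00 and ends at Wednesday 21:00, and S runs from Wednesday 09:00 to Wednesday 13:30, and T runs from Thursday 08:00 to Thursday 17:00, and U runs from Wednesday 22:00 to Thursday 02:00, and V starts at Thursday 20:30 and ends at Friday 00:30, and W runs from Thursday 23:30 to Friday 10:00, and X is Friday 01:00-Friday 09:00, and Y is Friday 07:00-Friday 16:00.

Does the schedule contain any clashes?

Two intervals overlap when each starts before the other ends.
Sorted by start: R, S, U, T, V, W, X, Y.
S starts before R ends → R and S overlap.
That's a conflict, so the schedule is not conflict-free.

Yes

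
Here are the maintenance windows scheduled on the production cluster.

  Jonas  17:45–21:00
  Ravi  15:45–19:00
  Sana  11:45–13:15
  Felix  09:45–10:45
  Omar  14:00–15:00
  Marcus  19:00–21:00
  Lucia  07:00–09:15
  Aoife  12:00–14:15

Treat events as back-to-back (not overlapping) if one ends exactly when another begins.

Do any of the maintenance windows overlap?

Yes

Sorted by start: Lucia, Felix, Sana, Aoife, Omar, Ravi, Jonas, Marcus.
Felix starts after Lucia ends — done with Lucia.
Sana starts after Felix ends — done with Felix.
Aoife starts before Sana ends → Sana and Aoife overlap.
That's a conflict, so the schedule is not conflict-free.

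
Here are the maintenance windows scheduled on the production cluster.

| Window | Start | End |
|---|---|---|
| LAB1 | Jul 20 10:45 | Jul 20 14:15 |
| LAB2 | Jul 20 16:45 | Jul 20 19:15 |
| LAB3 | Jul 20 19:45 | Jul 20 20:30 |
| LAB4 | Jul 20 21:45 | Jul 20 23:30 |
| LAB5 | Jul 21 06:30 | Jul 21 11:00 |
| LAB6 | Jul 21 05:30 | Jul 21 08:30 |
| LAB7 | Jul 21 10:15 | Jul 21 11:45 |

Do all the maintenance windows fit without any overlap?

Check each pair: they overlap iff neither finishes before the other starts.
Sorted by start: LAB1, LAB2, LAB3, LAB4, LAB6, LAB5, LAB7.
LAB2 starts after LAB1 ends; LAB1 is clear from here.
LAB3 starts after LAB2 ends; LAB2 is clear from here.
LAB4 starts after LAB3 ends; LAB3 is clear from here.
LAB6 starts after LAB4 ends; LAB4 is clear from here.
LAB5 starts before LAB6 ends → LAB6 and LAB5 overlap.
That's a conflict, so the schedule is not conflict-free.

No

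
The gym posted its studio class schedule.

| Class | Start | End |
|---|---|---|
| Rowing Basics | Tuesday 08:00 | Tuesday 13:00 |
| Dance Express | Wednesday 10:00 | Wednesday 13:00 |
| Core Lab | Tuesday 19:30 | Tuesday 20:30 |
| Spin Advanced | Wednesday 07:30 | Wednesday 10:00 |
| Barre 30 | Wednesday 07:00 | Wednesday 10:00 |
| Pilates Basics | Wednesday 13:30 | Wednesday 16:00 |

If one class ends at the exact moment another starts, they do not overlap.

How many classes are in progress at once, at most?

Walk through starts and ends in time order (an end at T is processed before a start at T):
Tuesday 08:00 start Rowing Basics → 1
Tuesday 13:00 end Rowing Basics → 0
Tuesday 19:30 start Core Lab → 1
Tuesday 20:30 end Core Lab → 0
Wednesday 07:00 start Barre 30 → 1
Wednesday 07:30 start Spin Advanced → 2
Wednesday 10:00 end Barre 30 → 1
Wednesday 10:00 end Spin Advanced → 0
Wednesday 10:00 start Dance Express → 1
Wednesday 13:00 end Dance Express → 0
Wednesday 13:30 start Pilates Basics → 1
Wednesday 16:00 end Pilates Basics → 0
Peak is 2, at Wednesday 07:30 (Barre 30, Spin Advanced).

2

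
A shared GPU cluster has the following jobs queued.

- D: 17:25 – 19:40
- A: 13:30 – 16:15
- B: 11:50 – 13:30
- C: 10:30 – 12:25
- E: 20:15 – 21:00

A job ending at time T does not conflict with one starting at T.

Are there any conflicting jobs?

Sorted by start: C, B, A, D, E.
B starts before C ends → C and B overlap.
That's a conflict, so the schedule is not conflict-free.

Yes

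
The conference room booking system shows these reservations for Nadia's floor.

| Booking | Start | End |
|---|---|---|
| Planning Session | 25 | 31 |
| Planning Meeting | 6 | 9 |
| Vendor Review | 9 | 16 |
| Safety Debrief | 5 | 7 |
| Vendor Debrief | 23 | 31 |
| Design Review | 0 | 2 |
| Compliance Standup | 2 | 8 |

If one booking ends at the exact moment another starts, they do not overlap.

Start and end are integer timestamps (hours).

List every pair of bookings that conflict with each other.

Sorted by start: Design Review, Compliance Standup, Safety Debrief, Planning Meeting, Vendor Review, Vendor Debrief, Planning Session.
Compliance Standup starts exactly when Design Review ends (back-to-back, no overlap); Design Review is clear from here.
Safety Debrief starts before Compliance Standup ends → Compliance Standup and Safety Debrief overlap.
Planning Meeting starts before Compliance Standup ends → Compliance Standup and Planning Meeting overlap.
Vendor Review starts after Compliance Standup ends; Compliance Standup is clear from here.
Planning Meeting starts before Safety Debrief ends → Safety Debrief and Planning Meeting overlap.
Vendor Review starts after Safety Debrief ends; Safety Debrief is clear from here.
Vendor Review starts exactly when Planning Meeting ends (back-to-back, no overlap); Planning Meeting is clear from here.
Vendor Debrief starts after Vendor Review ends; Vendor Review is clear from here.
Planning Session starts before Vendor Debrief ends → Vendor Debrief and Planning Session overlap.

Compliance Standup & Planning Meeting, Compliance Standup & Safety Debrief, Planning Meeting & Safety Debrief, Planning Session & Vendor Debrief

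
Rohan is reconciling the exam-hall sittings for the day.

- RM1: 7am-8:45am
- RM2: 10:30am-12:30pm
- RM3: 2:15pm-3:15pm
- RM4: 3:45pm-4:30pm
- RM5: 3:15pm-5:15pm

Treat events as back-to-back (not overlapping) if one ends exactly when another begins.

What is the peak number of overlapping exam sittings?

2

Sweep the timeline, counting +1 at each start and −1 at each end (ends before starts at a tie):
7am start RM1 → 1
8:45am end RM1 → 0
10:30am start RM2 → 1
12:30pm end RM2 → 0
2:15pm start RM3 → 1
3:15pm end RM3 → 0
3:15pm start RM5 → 1
3:45pm start RM4 → 2
4:30pm end RM4 → 1
5:15pm end RM5 → 0
Peak is 2, at 3:45pm (RM4, RM5).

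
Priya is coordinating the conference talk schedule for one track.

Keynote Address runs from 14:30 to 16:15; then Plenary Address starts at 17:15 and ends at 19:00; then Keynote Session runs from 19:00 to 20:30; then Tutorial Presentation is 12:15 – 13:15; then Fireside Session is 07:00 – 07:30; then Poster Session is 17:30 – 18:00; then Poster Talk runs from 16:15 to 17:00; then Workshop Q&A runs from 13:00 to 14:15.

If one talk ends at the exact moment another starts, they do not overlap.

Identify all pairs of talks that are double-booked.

Sorted by start: Fireside Session, Tutorial Presentation, Workshop Q&A, Keynote Address, Poster Talk, Plenary Address, Poster Session, Keynote Session.
Tutorial Presentation starts after Fireside Session ends, so nothing later overlaps Fireside Session either.
Workshop Q&A starts before Tutorial Presentation ends → Tutorial Presentation and Workshop Q&A overlap.
Keynote Address starts after Tutorial Presentation ends, so nothing later overlaps Tutorial Presentation either.
Keynote Address starts after Workshop Q&A ends, so nothing later overlaps Workshop Q&A either.
Poster Talk starts exactly when Keynote Address ends (back-to-back, no overlap), so nothing later overlaps Keynote Address either.
Plenary Address starts after Poster Talk ends, so nothing later overlaps Poster Talk either.
Poster Session starts before Plenary Address ends → Plenary Address and Poster Session overlap.
Keynote Session starts exactly when Plenary Address ends (back-to-back, no overlap).
Keynote Session starts after Poster Session ends.

Plenary Address & Poster Session, Tutorial Presentation & Workshop Q&A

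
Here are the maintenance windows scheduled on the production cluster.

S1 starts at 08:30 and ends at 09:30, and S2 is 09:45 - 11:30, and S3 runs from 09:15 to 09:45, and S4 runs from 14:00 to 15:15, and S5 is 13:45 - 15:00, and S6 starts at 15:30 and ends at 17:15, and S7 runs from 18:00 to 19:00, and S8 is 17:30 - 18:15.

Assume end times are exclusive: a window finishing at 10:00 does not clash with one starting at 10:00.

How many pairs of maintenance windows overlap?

Two intervals overlap when each starts before the other ends.
Sorted by start: S1, S3, S2, S5, S4, S6, S8, S7.
S3 starts before S1 ends → S1 and S3 overlap.
S2 starts after S1 ends — done with S1.
S2 starts exactly when S3 ends (back-to-back, no overlap) — done with S3.
S5 starts after S2 ends — done with S2.
S4 starts before S5 ends → S5 and S4 overlap.
S6 starts after S5 ends — done with S5.
S6 starts after S4 ends — done with S4.
S8 starts after S6 ends — done with S6.
S7 starts before S8 ends → S8 and S7 overlap.
Overlapping pairs: S1 & S3, S4 & S5, S7 & S8 — 3 in total.

3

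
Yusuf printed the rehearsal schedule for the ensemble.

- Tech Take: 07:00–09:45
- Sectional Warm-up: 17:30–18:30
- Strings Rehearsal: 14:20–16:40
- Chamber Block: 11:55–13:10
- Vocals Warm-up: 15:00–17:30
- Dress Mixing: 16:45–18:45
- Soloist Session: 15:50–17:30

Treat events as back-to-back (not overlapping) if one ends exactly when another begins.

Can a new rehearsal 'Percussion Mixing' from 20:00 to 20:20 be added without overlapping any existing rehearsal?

Tech Take: ends 09:45 at or before Percussion Mixing starts 20:00 → clear.
Chamber Block: ends 13:10 at or before Percussion Mixing starts 20:00 → clear.
Strings Rehearsal: ends 16:40 at or before Percussion Mixing starts 20:00 → clear.
Vocals Warm-up: ends 17:30 at or before Percussion Mixing starts 20:00 → clear.
Soloist Session: ends 17:30 at or before Percussion Mixing starts 20:00 → clear.
Dress Mixing: ends 18:45 at or before Percussion Mixing starts 20:00 → clear.
Sectional Warm-up: ends 18:30 at or before Percussion Mixing starts 20:00 → clear.

Yes — the slot is free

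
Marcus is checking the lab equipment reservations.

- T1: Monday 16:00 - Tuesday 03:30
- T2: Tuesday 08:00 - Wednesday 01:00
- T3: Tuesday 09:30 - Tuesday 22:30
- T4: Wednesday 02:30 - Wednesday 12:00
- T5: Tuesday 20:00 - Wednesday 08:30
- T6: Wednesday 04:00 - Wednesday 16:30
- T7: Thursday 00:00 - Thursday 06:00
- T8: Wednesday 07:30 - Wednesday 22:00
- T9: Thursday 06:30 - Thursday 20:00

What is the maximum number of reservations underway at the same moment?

Sort all start/end points and keep a running count:
Monday 16:00 start T1 → 1
Tuesday 03:30 end T1 → 0
Tuesday 08:00 start T2 → 1
Tuesday 09:30 start T3 → 2
Tuesday 20:00 start T5 → 3
Tuesday 22:30 end T3 → 2
Wednesday 01:00 end T2 → 1
Wednesday 02:30 start T4 → 2
Wednesday 04:00 start T6 → 3
Wednesday 07:30 start T8 → 4
Wednesday 08:30 end T5 → 3
Wednesday 12:00 end T4 → 2
Wednesday 16:30 end T6 → 1
Wednesday 22:00 end T8 → 0
Thursday 00:00 start T7 → 1
Thursday 06:00 end T7 → 0
Thursday 06:30 start T9 → 1
Thursday 20:00 end T9 → 0
Peak is 4, at Wednesday 07:30 (T4, T5, T6, T8).

4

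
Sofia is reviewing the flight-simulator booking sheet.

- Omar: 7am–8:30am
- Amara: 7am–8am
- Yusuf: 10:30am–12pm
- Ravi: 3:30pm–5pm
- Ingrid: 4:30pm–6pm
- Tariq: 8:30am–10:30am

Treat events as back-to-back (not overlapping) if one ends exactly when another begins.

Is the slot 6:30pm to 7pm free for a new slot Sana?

Omar: ends 8:30am at or before Sana starts 6:30pm → clear.
Amara: ends 8am at or before Sana starts 6:30pm → clear.
Tariq: ends 10:30am at or before Sana starts 6:30pm → clear.
Yusuf: ends 12pm at or before Sana starts 6:30pm → clear.
Ravi: ends 5pm at or before Sana starts 6:30pm → clear.
Ingrid: ends 6pm at or before Sana starts 6:30pm → clear.

Yes — the slot is free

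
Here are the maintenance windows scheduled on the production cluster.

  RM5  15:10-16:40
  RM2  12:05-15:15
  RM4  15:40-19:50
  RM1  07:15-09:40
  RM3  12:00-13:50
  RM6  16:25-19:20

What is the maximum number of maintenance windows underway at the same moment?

Sort all start/end points and keep a running count:
07:15 start RM1 → 1
09:40 end RM1 → 0
12:00 start RM3 → 1
12:05 start RM2 → 2
13:50 end RM3 → 1
15:10 start RM5 → 2
15:15 end RM2 → 1
15:40 start RM4 → 2
16:25 start RM6 → 3
16:40 end RM5 → 2
19:20 end RM6 → 1
19:50 end RM4 → 0
Peak is 3, at 16:25 (RM4, RM5, RM6).

3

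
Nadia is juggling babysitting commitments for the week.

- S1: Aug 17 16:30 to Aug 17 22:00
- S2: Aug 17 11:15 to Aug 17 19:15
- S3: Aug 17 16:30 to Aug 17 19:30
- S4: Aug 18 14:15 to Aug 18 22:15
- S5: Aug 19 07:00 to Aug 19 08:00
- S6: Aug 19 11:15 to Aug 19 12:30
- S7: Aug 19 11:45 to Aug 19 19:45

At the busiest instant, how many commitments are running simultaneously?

3

Walk through starts and ends in time order (an end at T is processed before a start at T):
Aug 17 11:15 start S2 → 1
Aug 17 16:30 start S1 → 2
Aug 17 16:30 start S3 → 3
Aug 17 19:15 end S2 → 2
Aug 17 19:30 end S3 → 1
Aug 17 22:00 end S1 → 0
Aug 18 14:15 start S4 → 1
Aug 18 22:15 end S4 → 0
Aug 19 07:00 start S5 → 1
Aug 19 08:00 end S5 → 0
Aug 19 11:15 start S6 → 1
Aug 19 11:45 start S7 → 2
Aug 19 12:30 end S6 → 1
Aug 19 19:45 end S7 → 0
Peak is 3, at Aug 17 16:30 (S1, S2, S3).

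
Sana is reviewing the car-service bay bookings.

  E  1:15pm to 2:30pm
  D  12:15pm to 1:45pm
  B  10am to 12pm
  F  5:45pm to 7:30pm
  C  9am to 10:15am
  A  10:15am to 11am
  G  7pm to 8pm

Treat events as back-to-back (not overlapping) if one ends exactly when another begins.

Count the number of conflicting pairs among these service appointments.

4

Sorted by start: C, B, A, D, E, F, G.
B starts before C ends → C and B overlap.
A starts exactly when C ends (back-to-back, no overlap); C is clear from here.
A starts before B ends → B and A overlap.
D starts after B ends; B is clear from here.
D starts after A ends; A is clear from here.
E starts before D ends → D and E overlap.
F starts after D ends; D is clear from here.
F starts after E ends; E is clear from here.
G starts before F ends → F and G overlap.
Overlapping pairs: A & B, B & C, D & E, F & G — 4 in total.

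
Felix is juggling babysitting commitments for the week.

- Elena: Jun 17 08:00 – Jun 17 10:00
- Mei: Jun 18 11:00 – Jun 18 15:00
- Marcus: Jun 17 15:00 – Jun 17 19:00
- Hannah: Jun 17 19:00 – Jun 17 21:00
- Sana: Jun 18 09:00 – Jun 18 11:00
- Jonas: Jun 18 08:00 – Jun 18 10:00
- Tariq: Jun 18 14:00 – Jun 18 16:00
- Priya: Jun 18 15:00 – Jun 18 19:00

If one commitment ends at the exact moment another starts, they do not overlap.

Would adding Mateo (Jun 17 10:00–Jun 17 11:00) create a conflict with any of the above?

Elena: ends Jun 17 10:00 at or before Mateo starts Jun 17 10:00 → clear.
Marcus: starts Jun 17 15:00 at or after Mateo ends Jun 17 11:00 → clear.
Hannah: starts Jun 17 19:00 at or after Mateo ends Jun 17 11:00 → clear.
Jonas: starts Jun 18 08:00 at or after Mateo ends Jun 17 11:00 → clear.
Sana: starts Jun 18 09:00 at or after Mateo ends Jun 17 11:00 → clear.
Mei: starts Jun 18 11:00 at or after Mateo ends Jun 17 11:00 → clear.
Tariq: starts Jun 18 14:00 at or after Mateo ends Jun 17 11:00 → clear.
Priya: starts Jun 18 15:00 at or after Mateo ends Jun 17 11:00 → clear.

No — it doesn't clash with anything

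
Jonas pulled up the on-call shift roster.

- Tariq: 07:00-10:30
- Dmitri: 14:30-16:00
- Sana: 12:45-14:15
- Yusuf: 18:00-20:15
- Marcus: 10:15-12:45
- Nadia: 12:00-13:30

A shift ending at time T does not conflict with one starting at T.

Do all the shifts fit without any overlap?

Two intervals overlap when each starts before the other ends.
Sorted by start: Tariq, Marcus, Nadia, Sana, Dmitri, Yusuf.
Marcus starts before Tariq ends → Tariq and Marcus overlap.
That's a conflict, so the schedule is not conflict-free.

No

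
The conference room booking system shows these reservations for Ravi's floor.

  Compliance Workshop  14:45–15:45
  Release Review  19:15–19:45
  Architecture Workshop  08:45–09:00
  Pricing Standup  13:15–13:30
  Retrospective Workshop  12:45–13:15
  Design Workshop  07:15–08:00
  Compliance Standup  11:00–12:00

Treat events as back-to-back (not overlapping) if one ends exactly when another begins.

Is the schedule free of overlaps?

Yes

Sorted by start: Design Workshop, Architecture Workshop, Compliance Standup, Retrospective Workshop, Pricing Standup, Compliance Workshop, Release Review.
Architecture Workshop starts after Design Workshop ends, so nothing later overlaps Design Workshop either.
Compliance Standup starts after Architecture Workshop ends, so nothing later overlaps Architecture Workshop either.
Retrospective Workshop starts after Compliance Standup ends, so nothing later overlaps Compliance Standup either.
Pricing Standup starts exactly when Retrospective Workshop ends (back-to-back, no overlap), so nothing later overlaps Retrospective Workshop either.
Compliance Workshop starts after Pricing Standup ends, so nothing later overlaps Pricing Standup either.
Release Review starts after Compliance Workshop ends.
Every pair is clear; the schedule has no overlaps.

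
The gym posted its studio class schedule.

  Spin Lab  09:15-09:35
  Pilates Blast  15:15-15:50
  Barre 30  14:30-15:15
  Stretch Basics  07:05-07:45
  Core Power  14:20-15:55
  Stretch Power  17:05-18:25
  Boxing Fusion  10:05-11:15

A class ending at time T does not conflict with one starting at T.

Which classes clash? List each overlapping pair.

Barre 30 & Core Power, Core Power & Pilates Blast

Sorted by start: Stretch Basics, Spin Lab, Boxing Fusion, Core Power, Barre 30, Pilates Blast, Stretch Power.
Spin Lab starts after Stretch Basics ends — done with Stretch Basics.
Boxing Fusion starts after Spin Lab ends — done with Spin Lab.
Core Power starts after Boxing Fusion ends — done with Boxing Fusion.
Barre 30 starts before Core Power ends → Core Power and Barre 30 overlap.
Pilates Blast starts before Core Power ends → Core Power and Pilates Blast overlap.
Stretch Power starts after Core Power ends.
Pilates Blast starts exactly when Barre 30 ends (back-to-back, no overlap) — done with Barre 30.
Stretch Power starts after Pilates Blast ends.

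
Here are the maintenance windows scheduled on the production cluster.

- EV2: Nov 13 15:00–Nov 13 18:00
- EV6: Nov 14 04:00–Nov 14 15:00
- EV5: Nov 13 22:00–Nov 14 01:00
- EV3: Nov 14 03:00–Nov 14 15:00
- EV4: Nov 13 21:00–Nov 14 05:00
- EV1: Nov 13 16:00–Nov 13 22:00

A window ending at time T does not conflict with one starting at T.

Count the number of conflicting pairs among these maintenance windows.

Sorted by start: EV2, EV1, EV4, EV5, EV3, EV6.
EV1 starts before EV2 ends → EV2 and EV1 overlap.
EV4 starts after EV2 ends — done with EV2.
EV4 starts before EV1 ends → EV1 and EV4 overlap.
EV5 starts exactly when EV1 ends (back-to-back, no overlap) — done with EV1.
EV5 starts before EV4 ends → EV4 and EV5 overlap.
EV3 starts before EV4 ends → EV4 and EV3 overlap.
EV6 starts before EV4 ends → EV4 and EV6 overlap.
EV3 starts after EV5 ends — done with EV5.
EV6 starts before EV3 ends → EV3 and EV6 overlap.
Overlapping pairs: EV1 & EV2, EV1 & EV4, EV3 & EV4, EV3 & EV6, EV4 & EV5, EV4 & EV6 — 6 in total.

6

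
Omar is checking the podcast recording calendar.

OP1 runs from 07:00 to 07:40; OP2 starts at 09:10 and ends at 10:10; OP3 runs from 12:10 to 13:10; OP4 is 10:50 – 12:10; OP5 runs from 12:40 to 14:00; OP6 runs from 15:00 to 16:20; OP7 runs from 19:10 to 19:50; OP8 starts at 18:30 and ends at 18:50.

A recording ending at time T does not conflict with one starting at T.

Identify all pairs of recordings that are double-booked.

OP3 & OP5

Sorted by start: OP1, OP2, OP4, OP3, OP5, OP6, OP8, OP7.
OP2 starts after OP1 ends; OP1 is clear from here.
OP4 starts after OP2 ends; OP2 is clear from here.
OP3 starts exactly when OP4 ends (back-to-back, no overlap); OP4 is clear from here.
OP5 starts before OP3 ends → OP3 and OP5 overlap.
OP6 starts after OP3 ends; OP3 is clear from here.
OP6 starts after OP5 ends; OP5 is clear from here.
OP8 starts after OP6 ends; OP6 is clear from here.
OP7 starts after OP8 ends.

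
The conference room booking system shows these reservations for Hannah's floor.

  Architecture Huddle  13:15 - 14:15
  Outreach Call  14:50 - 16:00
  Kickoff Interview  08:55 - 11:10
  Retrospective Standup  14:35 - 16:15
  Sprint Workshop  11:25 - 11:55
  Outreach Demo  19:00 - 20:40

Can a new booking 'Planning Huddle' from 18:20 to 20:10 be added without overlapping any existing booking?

Kickoff Interview: ends 11:10 at or before Planning Huddle starts 18:20 → clear.
Sprint Workshop: ends 11:55 at or before Planning Huddle starts 18:20 → clear.
Architecture Huddle: ends 14:15 at or before Planning Huddle starts 18:20 → clear.
Retrospective Standup: ends 16:15 at or before Planning Huddle starts 18:20 → clear.
Outreach Call: ends 16:00 at or before Planning Huddle starts 18:20 → clear.
Outreach Demo: starts 19:00 before Planning Huddle ends 20:10, and ends 20:40 after Planning Huddle starts 18:20 → overlap.
Planning Huddle overlaps Outreach Demo.

No — it overlaps Outreach Demo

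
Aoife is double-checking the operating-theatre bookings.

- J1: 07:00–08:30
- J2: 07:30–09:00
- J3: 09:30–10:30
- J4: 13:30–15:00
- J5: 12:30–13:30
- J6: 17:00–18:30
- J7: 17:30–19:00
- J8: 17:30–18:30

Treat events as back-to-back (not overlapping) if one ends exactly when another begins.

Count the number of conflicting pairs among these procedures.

4

Sorted by start: J1, J2, J3, J5, J4, J6, J7, J8.
J2 starts before J1 ends → J1 and J2 overlap.
J3 starts after J1 ends, so J1 has no further overlaps.
J3 starts after J2 ends, so J2 has no further overlaps.
J5 starts after J3 ends, so J3 has no further overlaps.
J4 starts exactly when J5 ends (back-to-back, no overlap), so J5 has no further overlaps.
J6 starts after J4 ends, so J4 has no further overlaps.
J7 starts before J6 ends → J6 and J7 overlap.
J8 starts before J6 ends → J6 and J8 overlap.
J8 starts before J7 ends → J7 and J8 overlap.
Overlapping pairs: J1 & J2, J6 & J7, J6 & J8, J7 & J8 — 4 in total.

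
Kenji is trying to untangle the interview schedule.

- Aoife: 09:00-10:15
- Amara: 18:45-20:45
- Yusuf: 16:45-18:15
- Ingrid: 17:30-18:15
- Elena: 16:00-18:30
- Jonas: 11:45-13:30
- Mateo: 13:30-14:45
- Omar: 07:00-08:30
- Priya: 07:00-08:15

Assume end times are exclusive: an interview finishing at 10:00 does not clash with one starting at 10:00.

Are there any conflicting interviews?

Sorted by start: Omar, Priya, Aoife, Jonas, Mateo, Elena, Yusuf, Ingrid, Amara.
Priya starts before Omar ends → Omar and Priya overlap.
That's a conflict, so the schedule is not conflict-free.

Yes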